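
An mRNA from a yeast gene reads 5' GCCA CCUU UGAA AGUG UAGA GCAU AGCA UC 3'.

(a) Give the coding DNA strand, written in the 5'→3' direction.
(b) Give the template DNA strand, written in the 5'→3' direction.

(a) 5'-GCCACCTTTGAAAGTGTAGAGCATAGCATC-3'
(b) 5′-GATGCTATGCTCTACACTTTCAAAGGTGGC-3′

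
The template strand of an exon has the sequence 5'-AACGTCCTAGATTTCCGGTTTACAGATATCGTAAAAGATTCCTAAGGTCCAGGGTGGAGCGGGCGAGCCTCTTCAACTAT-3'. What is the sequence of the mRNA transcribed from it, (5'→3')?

The mRNA has the sequence of the coding strand (reverse complement of the template) with T→U. Reverse complement of AACGTCCTAGATTTCCGGTTTACAGATATCGTAAAAGATTCCTAAGGTCCAGGGTGGAGCGGGCGAGCCTCTTCAACTAT is ATAGTTGAAGAGGCTCGCCCGCTCCACCCTGGACCTTAGGAATCTTTTACGATATCTGTAAACCGGAAATCTAGGACGTT; then T→U.

5'-AUAGUUGAAGAGGCUCGCCCGCUCCACCCUGGACCUUAGGAAUCUUUUACGAUAUCUGUAAACCGGAAAUCUAGGACGUU-3'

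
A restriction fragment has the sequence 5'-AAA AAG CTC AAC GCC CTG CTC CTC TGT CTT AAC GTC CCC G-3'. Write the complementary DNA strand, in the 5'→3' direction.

5′-CGGGGACGTTAAGACAGAGGAGCAGGGCGTTGAGCTTTTT-3′

Pairing A↔T and G↔C gives TTTTTCGAGTTGCGGGACGAGGAGACAGAATTGCAGGGGC, running 3'→5'. Reverse for the 5'→3' convention.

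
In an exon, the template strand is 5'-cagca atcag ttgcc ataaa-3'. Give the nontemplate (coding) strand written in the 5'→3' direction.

5′-TTTATGGCAACTGATTGCTG-3′

The coding strand is complementary and antiparallel to the template: take the complement (A↔T, G↔C) and reverse.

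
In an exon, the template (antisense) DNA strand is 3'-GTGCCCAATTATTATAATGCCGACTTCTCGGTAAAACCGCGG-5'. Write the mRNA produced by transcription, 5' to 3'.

5'-CACGGGUUAAUAAUAUUACGGCUGAAGAGCCAUUUUGGCGCC-3'

Reading the template 3'→5' as shown, RNA polymerase pairs each base (A→U, T→A, G↔C) to build mRNA 5'→3' directly.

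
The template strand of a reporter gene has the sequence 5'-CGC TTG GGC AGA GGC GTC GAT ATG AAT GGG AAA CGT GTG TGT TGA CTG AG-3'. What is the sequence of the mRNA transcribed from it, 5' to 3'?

The mRNA has the sequence of the coding strand (reverse complement of the template) with T→U. Reverse complement of CGCTTGGGCAGAGGCGTCGATATGAATGGGAAACGTGTGTGTTGACTGAG is CTCAGTCAACACACACGTTTCCCATTCATATCGACGCCTCTGCCCAAGCG; then T→U.

5'-CUCAGUCAACACACACGUUUCCCAUUCAUAUCGACGCCUCUGCCCAAGCG-3'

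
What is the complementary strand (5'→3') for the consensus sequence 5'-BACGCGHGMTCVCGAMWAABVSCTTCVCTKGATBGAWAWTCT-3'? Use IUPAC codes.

5'-AGAWTWTCVATCMAGBGAAGSBVTTWKTCGBGAKCDCGCGTV-3'

Standard pairs A↔T, G↔C; ambiguity codes pair M↔K, W↔W, S↔S, B↔V, H↔D. Complement (VTGCGCDCKAGBGCTKWTTVBSGAAGBGAMCTAVCTWTWAGA), then reverse for 5'→3'.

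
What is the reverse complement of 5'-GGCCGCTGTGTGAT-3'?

5'-ATCACACAGCGGCC-3'

Reading the sequence 3'→5' and pairing each base (A↔T, G↔C) gives the reverse complement directly.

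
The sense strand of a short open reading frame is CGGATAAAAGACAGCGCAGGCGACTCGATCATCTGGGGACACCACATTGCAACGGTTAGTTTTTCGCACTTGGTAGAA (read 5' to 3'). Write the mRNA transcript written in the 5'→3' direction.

5'-CGGAUAAAAGACAGCGCAGGCGACUCGAUCAUCUGGGGACACCACAUUGCAACGGUUAGUUUUUCGCACUUGGUAGAA-3'

The mRNA is synthesized from the template strand, so it matches the coding strand with T replaced by U.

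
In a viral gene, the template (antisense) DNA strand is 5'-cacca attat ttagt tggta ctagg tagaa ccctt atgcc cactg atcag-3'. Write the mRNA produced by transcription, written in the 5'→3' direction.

5'-CUGAUCAGUGGGCAUAAGGGUUCUACCUAGUACCAACUAAAUAAUUGGUG-3'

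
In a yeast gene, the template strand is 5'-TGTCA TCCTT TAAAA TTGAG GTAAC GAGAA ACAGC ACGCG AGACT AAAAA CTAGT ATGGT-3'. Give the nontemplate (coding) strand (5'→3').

The coding strand is complementary and antiparallel to the template: take the complement (A↔T, G↔C) and reverse.

5'-ACCATACTAGTTTTTAGTCTCGCGTGCTGTTTCTCGTTACCTCAATTTTAAAGGATGACA-3'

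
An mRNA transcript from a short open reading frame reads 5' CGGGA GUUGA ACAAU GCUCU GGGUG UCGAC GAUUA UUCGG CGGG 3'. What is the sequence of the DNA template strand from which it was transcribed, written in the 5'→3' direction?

Replace U with T to get the coding DNA strand: CGGGAGTTGAACAATGCTCTGGGTGTCGACGATTATTCGGCGGG. The template strand is its reverse complement (complement GCCCTCAACTTGTTACGAGACCCACAGCTGCTAATAAGCCGCCC, then reverse).

5'-CCCGCCGAATAATCGTCGACACCCAGAGCATTGTTCAACTCCCG-3'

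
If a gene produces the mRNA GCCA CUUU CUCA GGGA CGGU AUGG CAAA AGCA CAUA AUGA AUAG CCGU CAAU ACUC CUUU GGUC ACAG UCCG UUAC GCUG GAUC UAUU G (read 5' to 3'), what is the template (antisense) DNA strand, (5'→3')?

5'-CAATAGATCCAGCGTAACGGACTGTGACCAAAGGAGTATTGACGGCTATTCATTATGTGCTTTTGCCATACCGTCCCTGAGAAAGTGGC-3'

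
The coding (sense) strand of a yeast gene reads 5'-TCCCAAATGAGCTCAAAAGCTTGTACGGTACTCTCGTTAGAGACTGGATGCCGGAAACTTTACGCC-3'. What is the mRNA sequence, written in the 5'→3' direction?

The mRNA is synthesized from the template strand, so it matches the coding strand with T replaced by U.

5′-UCCCAAAUGAGCUCAAAAGCUUGUACGGUACUCUCGUUAGAGACUGGAUGCCGGAAACUUUACGCC-3′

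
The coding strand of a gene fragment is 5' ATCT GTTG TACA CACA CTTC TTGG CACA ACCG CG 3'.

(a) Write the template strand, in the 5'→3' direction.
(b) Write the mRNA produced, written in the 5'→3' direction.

(a) The template strand is the reverse complement of the coding strand: complement TAGACAACATGTGTGTGAAGAACCGTGTTGGCGC, then reverse.
(b) mRNA matches the coding strand with T→U.

(a) 5′-CGCGGTTGTGCCAAGAAGTGTGTGTACAACAGAT-3′
(b) 5'-AUCUGUUGUACACACACUUCUUGGCACAACCGCG-3'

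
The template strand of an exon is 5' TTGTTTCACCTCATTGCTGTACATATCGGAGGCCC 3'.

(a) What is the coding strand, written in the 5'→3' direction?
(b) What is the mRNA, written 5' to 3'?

(a) 5′-GGGCCTCCGATATGTACAGCAATGAGGTGAAACAA-3′
(b) 5'-GGGCCUCCGAUAUGUACAGCAAUGAGGUGAAACAA-3'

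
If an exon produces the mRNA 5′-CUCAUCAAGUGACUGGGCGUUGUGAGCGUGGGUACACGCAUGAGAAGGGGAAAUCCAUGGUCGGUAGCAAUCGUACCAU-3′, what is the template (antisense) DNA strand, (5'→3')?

5′-ATGGTACGATTGCTACCGACCATGGATTTCCCCTTCTCATGCGTGTACCCACGCTCACAACGCCCAGTCACTTGATGAG-3′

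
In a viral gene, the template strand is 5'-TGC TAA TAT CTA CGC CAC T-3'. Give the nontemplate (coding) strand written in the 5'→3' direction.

5'-AGTGGCGTAGATATTAGCA-3'

The coding strand is complementary and antiparallel to the template: take the complement (A↔T, G↔C) and reverse.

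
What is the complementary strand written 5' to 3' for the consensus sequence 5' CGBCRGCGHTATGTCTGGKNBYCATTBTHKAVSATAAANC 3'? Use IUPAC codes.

Standard pairs A↔T, G↔C; ambiguity codes pair R↔Y, K↔M, S↔S, B↔V, H↔D, N↔N. Complement (GCVGYCGCDATACAGACCMNVRGTAAVADMTBSTATTTNG), then reverse for 5'→3'.

5'-GNTTTATSBTMDAVAATGRVNMCCAGACATADCGCYGVCG-3'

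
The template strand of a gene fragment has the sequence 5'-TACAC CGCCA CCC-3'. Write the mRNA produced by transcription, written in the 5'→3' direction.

5′-GGGUGGCGGUGUA-3′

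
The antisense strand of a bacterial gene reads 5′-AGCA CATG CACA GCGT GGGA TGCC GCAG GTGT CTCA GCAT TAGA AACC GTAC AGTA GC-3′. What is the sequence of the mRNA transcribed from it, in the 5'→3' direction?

RNA polymerase reads the template 3'→5' and synthesizes mRNA 5'→3' by base-pairing (A→U, T→A, G↔C). The complement of the template is TCGTGTACGTGTCGCACCCTACGGCGTCCACAGAGTCGTAATCTTTGGCATGTCATCG; antiparallel, so 5'→3' the coding strand is GCTACTGTACGGTTTCTAATGCTGAGACACCTGCGGCATCCCACGCTGTGCATGTGCT. Replace T with U for the mRNA.

5'-GCUACUGUACGGUUUCUAAUGCUGAGACACCUGCGGCAUCCCACGCUGUGCAUGUGCU-3'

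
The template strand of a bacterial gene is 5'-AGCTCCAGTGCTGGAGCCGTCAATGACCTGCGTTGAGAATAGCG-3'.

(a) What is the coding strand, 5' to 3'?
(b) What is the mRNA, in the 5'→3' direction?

(a) 5'-CGCTATTCTCAACGCAGGTCATTGACGGCTCCAGCACTGGAGCT-3'
(b) 5'-CGCUAUUCUCAACGCAGGUCAUUGACGGCUCCAGCACUGGAGCU-3'

(a) The coding strand is the reverse complement of the template: complement TCGAGGTCACGACCTCGGCAGTTACTGGACGCAACTCTTATCGC, then reverse.
(b) mRNA has the coding-strand sequence with T→U.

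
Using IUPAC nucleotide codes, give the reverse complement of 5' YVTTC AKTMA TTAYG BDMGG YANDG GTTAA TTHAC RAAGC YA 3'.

5′-TRGCTTYGTDAATTAACCHNTRCCKHVCRTAATKAMTGAABR-3′

Standard pairs A↔T, G↔C; ambiguity codes pair R↔Y, M↔K, B↔V, D↔H, N↔N. Complement (RBAAGTMAKTAATRCVHKCCRTNHCCAATTAADTGYTTCGRT), then reverse for 5'→3'.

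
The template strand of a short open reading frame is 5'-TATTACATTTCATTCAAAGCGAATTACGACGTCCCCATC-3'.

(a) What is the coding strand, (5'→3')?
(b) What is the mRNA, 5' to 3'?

(a) 5'-GATGGGGACGTCGTAATTCGCTTTGAATGAAATGTAATA-3'
(b) 5'-GAUGGGGACGUCGUAAUUCGCUUUGAAUGAAAUGUAAUA-3'

(a) The coding strand is the reverse complement of the template: complement ATAATGTAAAGTAAGTTTCGCTTAATGCTGCAGGGGTAG, then reverse.
(b) mRNA has the coding-strand sequence with T→U.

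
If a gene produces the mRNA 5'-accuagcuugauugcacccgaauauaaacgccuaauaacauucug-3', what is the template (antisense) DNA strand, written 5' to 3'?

5'-CAGAATGTTATTAGGCGTTTATATTCGGGTGCAATCAAGCTAGGT-3'

Replace U with T to get the coding DNA strand: ACCTAGCTTGATTGCACCCGAATATAAACGCCTAATAACATTCTG. The template strand is its reverse complement (complement TGGATCGAACTAACGTGGGCTTATATTTGCGGATTATTGTAAGAC, then reverse).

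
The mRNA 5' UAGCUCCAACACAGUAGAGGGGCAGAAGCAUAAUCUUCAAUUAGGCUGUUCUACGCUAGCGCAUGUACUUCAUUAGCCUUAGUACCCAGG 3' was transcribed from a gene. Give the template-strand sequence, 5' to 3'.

Replace U with T to get the coding DNA strand: TAGCTCCAACACAGTAGAGGGGCAGAAGCATAATCTTCAATTAGGCTGTTCTACGCTAGCGCATGTACTTCATTAGCCTTAGTACCCAGG. The template strand is its reverse complement (complement ATCGAGGTTGTGTCATCTCCCCGTCTTCGTATTAGAAGTTAATCCGACAAGATGCGATCGCGTACATGAAGTAATCGGAATCATGGGTCC, then reverse).

5'-CCTGGGTACTAAGGCTAATGAAGTACATGCGCTAGCGTAGAACAGCCTAATTGAAGATTATGCTTCTGCCCCTCTACTGTGTTGGAGCTA-3'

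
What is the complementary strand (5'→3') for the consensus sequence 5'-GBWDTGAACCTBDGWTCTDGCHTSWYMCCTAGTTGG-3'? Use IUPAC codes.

5'-CCAACTAGGKRWSADGCHAGAWCHVAGGTTCAHWVC-3'

Standard pairs A↔T, G↔C; ambiguity codes pair Y↔R, M↔K, W↔W, S↔S, B↔V, D↔H. Complement (CVWHACTTGGAVHCWAGAHCGDASWRKGGATCAACC), then reverse for 5'→3'.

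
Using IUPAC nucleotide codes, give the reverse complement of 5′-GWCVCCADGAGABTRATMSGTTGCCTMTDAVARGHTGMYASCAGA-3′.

Standard pairs A↔T, G↔C; ambiguity codes pair R↔Y, M↔K, W↔W, S↔S, B↔V, D↔H. Complement (CWGBGGTHCTCTVAYTAKSCAACGGAKAHTBTYCDACKRTSGTCT), then reverse for 5'→3'.

5'-TCTGSTRKCADCYTBTHAKAGGCAACSKATYAVTCTCHTGGBGWC-3'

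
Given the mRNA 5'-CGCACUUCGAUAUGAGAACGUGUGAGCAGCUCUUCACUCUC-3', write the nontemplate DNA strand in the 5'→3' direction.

The coding DNA strand has the same 5'→3' sequence as the mRNA with U replaced by T.

5'-CGCACTTCGATATGAGAACGTGTGAGCAGCTCTTCACTCTC-3'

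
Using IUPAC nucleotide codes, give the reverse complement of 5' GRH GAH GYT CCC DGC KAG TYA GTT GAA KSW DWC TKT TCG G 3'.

5'-CCGAAMAGWHWSMTTCAACTRACTMGCHGGGARCDTCDYC-3'

Standard pairs A↔T, G↔C; ambiguity codes pair R↔Y, K↔M, W↔W, S↔S, D↔H. Complement (CYDCTDCRAGGGHCGMTCARTCAACTTMSWHWGAMAAGCC), then reverse for 5'→3'.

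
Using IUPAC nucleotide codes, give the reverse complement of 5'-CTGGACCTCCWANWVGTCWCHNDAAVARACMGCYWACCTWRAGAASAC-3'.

5'-GTSTTCTYWAGGTWRGCKGTYTBTTHNDGWGACBWNTWGGAGGTCCAG-3'

Standard pairs A↔T, G↔C; ambiguity codes pair R↔Y, M↔K, W↔W, S↔S, D↔H, V↔B, N↔N. Complement (GACCTGGAGGWTNWBCAGWGDNHTTBTYTGKCGRWTGGAWYTCTTSTG), then reverse for 5'→3'.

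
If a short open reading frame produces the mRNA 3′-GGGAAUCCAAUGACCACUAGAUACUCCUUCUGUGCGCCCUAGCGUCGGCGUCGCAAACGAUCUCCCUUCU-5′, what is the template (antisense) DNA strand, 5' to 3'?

5'-CCCTTAGGTTACTGGTGATCTATGAGGAAGACACGCGGGATCGCAGCCGCAGCGTTTGCTAGAGGGAAGA-3'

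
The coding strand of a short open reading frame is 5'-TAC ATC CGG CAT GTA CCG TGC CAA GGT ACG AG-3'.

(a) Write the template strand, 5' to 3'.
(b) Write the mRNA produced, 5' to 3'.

(a) The template strand is the reverse complement of the coding strand: complement ATGTAGGCCGTACATGGCACGGTTCCATGCTC, then reverse.
(b) mRNA matches the coding strand with T→U.

(a) 5'-CTCGTACCTTGGCACGGTACATGCCGGATGTA-3'
(b) 5'-UACAUCCGGCAUGUACCGUGCCAAGGUACGAG-3'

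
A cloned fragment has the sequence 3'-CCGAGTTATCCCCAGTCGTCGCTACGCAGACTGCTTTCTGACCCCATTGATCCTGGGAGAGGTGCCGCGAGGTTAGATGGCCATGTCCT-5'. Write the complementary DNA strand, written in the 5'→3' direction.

5'-GGCTCAATAGGGGTCAGCAGCGATGCGTCTGACGAAAGACTGGGGTAACTAGGACCCTCTCCACGGCGCTCCAATCTACCGGTACAGGA-3'

The strand is given 3'→5', so its complement runs 5'→3' in the same left-to-right order: pair each base A↔T, G↔C.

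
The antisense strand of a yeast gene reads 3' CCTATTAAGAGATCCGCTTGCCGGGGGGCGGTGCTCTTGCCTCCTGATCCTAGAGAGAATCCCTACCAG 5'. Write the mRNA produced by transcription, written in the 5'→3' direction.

5′-GGAUAAUUCUCUAGGCGAACGGCCCCCCGCCACGAGAACGGAGGACUAGGAUCUCUCUUAGGGAUGGUC-3′

Reading the template 3'→5' as shown, RNA polymerase pairs each base (A→U, T→A, G↔C) to build mRNA 5'→3' directly.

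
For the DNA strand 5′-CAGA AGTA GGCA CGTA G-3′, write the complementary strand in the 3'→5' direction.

3′-GTCTTCATCCGTGCATC-5′

Base-pairing A↔T, G↔C gives the complement. The complementary strand is antiparallel, so paired with a 5'→3' strand it runs 3'→5'.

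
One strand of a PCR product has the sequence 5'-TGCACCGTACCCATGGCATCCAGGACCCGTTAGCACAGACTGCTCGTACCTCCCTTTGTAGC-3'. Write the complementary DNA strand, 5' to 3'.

The complement of TGCACCGTACCCATGGCATCCAGGACCCGTTAGCACAGACTGCTCGTACCTCCCTTTGTAGC is ACGTGGCATGGGTACCGTAGGTCCTGGGCAATCGTGTCTGACGAGCATGGAGGGAAACATCG (A↔T, G↔C). DNA strands are antiparallel, so the complementary strand runs 3'→5'; reversing gives the 5'→3' form.

5'-GCTACAAAGGGAGGTACGAGCAGTCTGTGCTAACGGGTCCTGGATGCCATGGGTACGGTGCA-3'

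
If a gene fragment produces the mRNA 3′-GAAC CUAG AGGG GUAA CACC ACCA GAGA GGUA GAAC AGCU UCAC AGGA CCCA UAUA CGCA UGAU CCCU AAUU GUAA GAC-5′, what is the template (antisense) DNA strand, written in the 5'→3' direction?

5'-CTTGGATCTCCCCATTGTGGTGGTCTCTCCATCTTGTCGAAGTGTCCTGGGTATATGCGTACTAGGGATTAACATTCTG-3'

Written 5'→3' the mRNA is CAGAAUGUUAAUCCCUAGUACGCAUAUACCCAGGACACUUCGACAAGAUGGAGAGACCACCACAAUGGGGAGAUCCAAG, so the coding DNA strand is CAGAATGTTAATCCCTAGTACGCATATACCCAGGACACTTCGACAAGATGGAGAGACCACCACAATGGGGAGATCCAAG. The template is its reverse complement.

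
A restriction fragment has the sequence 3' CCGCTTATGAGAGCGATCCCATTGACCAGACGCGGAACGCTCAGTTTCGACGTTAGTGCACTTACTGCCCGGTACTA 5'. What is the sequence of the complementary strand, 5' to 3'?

The strand is given 3'→5', so its complement runs 5'→3' in the same left-to-right order: pair each base A↔T, G↔C.

5'-GGCGAATACTCTCGCTAGGGTAACTGGTCTGCGCCTTGCGAGTCAAAGCTGCAATCACGTGAATGACGGGCCATGAT-3'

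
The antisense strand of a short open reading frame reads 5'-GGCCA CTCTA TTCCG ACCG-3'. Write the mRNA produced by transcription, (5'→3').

5'-CGGUCGGAAUAGAGUGGCC-3'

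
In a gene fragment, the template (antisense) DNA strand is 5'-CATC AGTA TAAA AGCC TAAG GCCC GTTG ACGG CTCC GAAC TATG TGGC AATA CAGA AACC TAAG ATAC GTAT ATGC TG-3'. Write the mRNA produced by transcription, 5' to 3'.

5'-CAGCAUAUACGUAUCUUAGGUUUCUGUAUUGCCACAUAGUUCGGAGCCGUCAACGGGCCUUAGGCUUUUAUACUGAUG-3'

RNA polymerase reads the template 3'→5' and synthesizes mRNA 5'→3' by base-pairing (A→U, T→A, G↔C). The complement of the template is GTAGTCATATTTTCGGATTCCGGGCAACTGCCGAGGCTTGATACACCGTTATGTCTTTGGATTCTATGCATATACGAC; antiparallel, so 5'→3' the coding strand is CAGCATATACGTATCTTAGGTTTCTGTATTGCCACATAGTTCGGAGCCGTCAACGGGCCTTAGGCTTTTATACTGATG. Replace T with U for the mRNA.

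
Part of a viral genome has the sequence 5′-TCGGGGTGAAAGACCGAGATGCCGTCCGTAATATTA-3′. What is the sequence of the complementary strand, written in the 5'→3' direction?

The complement of TCGGGGTGAAAGACCGAGATGCCGTCCGTAATATTA is AGCCCCACTTTCTGGCTCTACGGCAGGCATTATAAT (A↔T, G↔C). DNA strands are antiparallel, so the complementary strand runs 3'→5'; reversing gives the 5'→3' form.

5'-TAATATTACGGACGGCATCTCGGTCTTTCACCCCGA-3'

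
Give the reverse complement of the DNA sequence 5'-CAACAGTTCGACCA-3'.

Reading the sequence 3'→5' and pairing each base (A↔T, G↔C) gives the reverse complement directly.

5'-TGGTCGAACTGTTG-3'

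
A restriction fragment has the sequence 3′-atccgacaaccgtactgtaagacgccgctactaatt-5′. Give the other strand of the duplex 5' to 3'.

5′-TAGGCTGTTGGCATGACATTCTGCGGCGATGATTAA-3′

The strand is given 3'→5', so its complement runs 5'→3' in the same left-to-right order: pair each base A↔T, G↔C.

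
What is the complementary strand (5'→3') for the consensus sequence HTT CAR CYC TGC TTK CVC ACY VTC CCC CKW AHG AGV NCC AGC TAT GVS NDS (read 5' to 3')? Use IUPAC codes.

Standard pairs A↔T, G↔C; ambiguity codes pair R↔Y, K↔M, W↔W, S↔S, D↔H, V↔B, N↔N. Complement (DAAGTYGRGACGAAMGBGTGRBAGGGGGMWTDCTCBNGGTCGATACBSNHS), then reverse for 5'→3'.

5'-SHNSBCATAGCTGGNBCTCDTWMGGGGGABRGTGBGMAAGCAGRGYTGAAD-3'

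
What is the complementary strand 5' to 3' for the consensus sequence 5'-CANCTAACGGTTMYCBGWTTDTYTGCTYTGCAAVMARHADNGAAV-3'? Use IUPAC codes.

Standard pairs A↔T, G↔C; ambiguity codes pair R↔Y, M↔K, W↔W, B↔V, D↔H, N↔N. Complement (GTNGATTGCCAAKRGVCWAAHARACGARACGTTBKTYDTHNCTTB), then reverse for 5'→3'.

5'-BTTCNHTDYTKBTTGCARAGCARAHAAWCVGRKAACCGTTAGNTG-3'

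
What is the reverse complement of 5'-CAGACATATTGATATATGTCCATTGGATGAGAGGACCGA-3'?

5'-TCGGTCCTCTCATCCAATGGACATATATCAATATGTCTG-3'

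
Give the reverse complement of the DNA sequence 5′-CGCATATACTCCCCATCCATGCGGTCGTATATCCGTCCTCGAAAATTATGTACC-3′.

5′-GGTACATAATTTTCGAGGACGGATATACGACCGCATGGATGGGGAGTATATGCG-3′

Reading the sequence 3'→5' and pairing each base (A↔T, G↔C) gives the reverse complement directly.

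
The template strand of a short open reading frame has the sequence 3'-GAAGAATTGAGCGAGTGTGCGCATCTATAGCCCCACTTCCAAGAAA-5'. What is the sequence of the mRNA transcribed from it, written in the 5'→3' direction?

5'-CUUCUUAACUCGCUCACACGCGUAGAUAUCGGGGUGAAGGUUCUUU-3'

Reading the template 3'→5' as shown, RNA polymerase pairs each base (A→U, T→A, G↔C) to build mRNA 5'→3' directly.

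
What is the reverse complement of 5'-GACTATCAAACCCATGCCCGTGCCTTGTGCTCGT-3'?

Complement each base (A↔T, G↔C): CTGATAGTTTGGGTACGGGCACGGAACACGAGCA. Then reverse.

5'-ACGAGCACAAGGCACGGGCATGGGTTTGATAGTC-3'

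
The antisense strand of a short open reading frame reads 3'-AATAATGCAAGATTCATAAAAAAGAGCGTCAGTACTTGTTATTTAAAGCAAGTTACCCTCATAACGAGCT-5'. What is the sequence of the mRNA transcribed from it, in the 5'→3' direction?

Reading the template 3'→5' as shown, RNA polymerase pairs each base (A→U, T→A, G↔C) to build mRNA 5'→3' directly.

5'-UUAUUACGUUCUAAGUAUUUUUUCUCGCAGUCAUGAACAAUAAAUUUCGUUCAAUGGGAGUAUUGCUCGA-3'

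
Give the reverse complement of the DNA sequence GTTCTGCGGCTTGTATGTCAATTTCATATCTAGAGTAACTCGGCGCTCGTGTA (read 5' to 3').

5'-TACACGAGCGCCGAGTTACTCTAGATATGAAATTGACATACAAGCCGCAGAAC-3'

Reading the sequence 3'→5' and pairing each base (A↔T, G↔C) gives the reverse complement directly.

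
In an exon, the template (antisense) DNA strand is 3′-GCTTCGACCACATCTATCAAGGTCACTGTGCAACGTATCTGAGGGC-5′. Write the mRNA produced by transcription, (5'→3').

5'-CGAAGCUGGUGUAGAUAGUUCCAGUGACACGUUGCAUAGACUCCCG-3'

Reading the template 3'→5' as shown, RNA polymerase pairs each base (A→U, T→A, G↔C) to build mRNA 5'→3' directly.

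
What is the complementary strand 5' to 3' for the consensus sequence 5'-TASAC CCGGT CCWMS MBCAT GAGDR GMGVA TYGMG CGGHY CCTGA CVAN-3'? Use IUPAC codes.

Standard pairs A↔T, G↔C; ambiguity codes pair R↔Y, M↔K, W↔W, S↔S, B↔V, D↔H, N↔N. Complement (ATSTGGGCCAGGWKSKVGTACTCHYCKCBTARCKCGCCDRGGACTGBTN), then reverse for 5'→3'.

5′-NTBGTCAGGRDCCGCKCRATBCKCYHCTCATGVKSKWGGACCGGGTSTA-3′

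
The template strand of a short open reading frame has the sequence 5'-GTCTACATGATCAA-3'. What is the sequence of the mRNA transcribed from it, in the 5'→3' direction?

The mRNA has the sequence of the coding strand (reverse complement of the template) with T→U. Reverse complement of GTCTACATGATCAA is TTGATCATGTAGAC; then T→U.

5′-UUGAUCAUGUAGAC-3′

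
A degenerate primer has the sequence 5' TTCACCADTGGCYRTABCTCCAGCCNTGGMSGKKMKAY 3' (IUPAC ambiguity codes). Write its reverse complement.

5'-RTMKMMCSKCCANGGCTGGAGVTAYRGCCAHTGGTGAA-3'

Standard pairs A↔T, G↔C; ambiguity codes pair R↔Y, M↔K, S↔S, B↔V, D↔H, N↔N. Complement (AAGTGGTHACCGRYATVGAGGTCGGNACCKSCMMKMTR), then reverse for 5'→3'.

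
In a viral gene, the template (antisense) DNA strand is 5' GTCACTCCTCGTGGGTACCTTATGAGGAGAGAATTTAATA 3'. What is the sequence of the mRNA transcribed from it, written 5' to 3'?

5'-UAUUAAAUUCUCUCCUCAUAAGGUACCCACGAGGAGUGAC-3'

The mRNA has the sequence of the coding strand (reverse complement of the template) with T→U. Reverse complement of GTCACTCCTCGTGGGTACCTTATGAGGAGAGAATTTAATA is TATTAAATTCTCTCCTCATAAGGTACCCACGAGGAGTGAC; then T→U.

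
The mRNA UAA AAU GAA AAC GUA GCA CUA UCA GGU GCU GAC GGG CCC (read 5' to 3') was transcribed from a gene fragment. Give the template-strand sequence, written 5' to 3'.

5'-GGGCCCGTCAGCACCTGATAGTGCTACGTTTTCATTTTA-3'

Replace U with T to get the coding DNA strand: TAAAATGAAAACGTAGCACTATCAGGTGCTGACGGGCCC. The template strand is its reverse complement (complement ATTTTACTTTTGCATCGTGATAGTCCACGACTGCCCGGG, then reverse).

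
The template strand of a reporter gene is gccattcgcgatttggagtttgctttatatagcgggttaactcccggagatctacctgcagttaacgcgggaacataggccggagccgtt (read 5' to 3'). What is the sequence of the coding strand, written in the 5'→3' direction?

The coding strand is complementary and antiparallel to the template: take the complement (A↔T, G↔C) and reverse.

5′-AACGGCTCCGGCCTATGTTCCCGCGTTAACTGCAGGTAGATCTCCGGGAGTTAACCCGCTATATAAAGCAAACTCCAAATCGCGAATGGC-3′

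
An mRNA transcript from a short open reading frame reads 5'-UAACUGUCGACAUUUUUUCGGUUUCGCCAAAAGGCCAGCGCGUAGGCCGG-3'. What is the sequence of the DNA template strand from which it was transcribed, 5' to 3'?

5'-CCGGCCTACGCGCTGGCCTTTTGGCGAAACCGAAAAAATGTCGACAGTTA-3'

Replace U with T to get the coding DNA strand: TAACTGTCGACATTTTTTCGGTTTCGCCAAAAGGCCAGCGCGTAGGCCGG. The template strand is its reverse complement (complement ATTGACAGCTGTAAAAAAGCCAAAGCGGTTTTCCGGTCGCGCATCCGGCC, then reverse).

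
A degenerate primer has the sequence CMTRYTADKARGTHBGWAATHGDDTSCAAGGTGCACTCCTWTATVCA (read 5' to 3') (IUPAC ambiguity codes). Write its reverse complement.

Standard pairs A↔T, G↔C; ambiguity codes pair R↔Y, M↔K, W↔W, S↔S, B↔V, D↔H. Complement (GKAYRATHMTYCADVCWTTADCHHASGTTCCACGTGAGGAWATABGT), then reverse for 5'→3'.

5'-TGBATAWAGGAGTGCACCTTGSAHHCDATTWCVDACYTMHTARYAKG-3'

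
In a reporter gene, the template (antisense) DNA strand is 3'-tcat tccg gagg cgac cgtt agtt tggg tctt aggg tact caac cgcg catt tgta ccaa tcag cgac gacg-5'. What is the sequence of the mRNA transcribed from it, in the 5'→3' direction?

5'-AGUAAGGCCUCCGCUGGCAAUCAAACCCAGAAUCCCAUGAGUUGGCGCGUAAACAUGGUUAGUCGCUGCUGC-3'

Reading the template 3'→5' as shown, RNA polymerase pairs each base (A→U, T→A, G↔C) to build mRNA 5'→3' directly.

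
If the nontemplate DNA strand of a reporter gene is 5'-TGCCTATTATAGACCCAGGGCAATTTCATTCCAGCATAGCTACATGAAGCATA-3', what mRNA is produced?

5′-UGCCUAUUAUAGACCCAGGGCAAUUUCAUUCCAGCAUAGCUACAUGAAGCAUA-3′

The mRNA is synthesized from the template strand, so it matches the coding strand with T replaced by U.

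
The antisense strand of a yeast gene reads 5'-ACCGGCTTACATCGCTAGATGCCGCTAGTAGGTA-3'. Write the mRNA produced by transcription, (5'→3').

5'-UACCUACUAGCGGCAUCUAGCGAUGUAAGCCGGU-3'

RNA polymerase reads the template 3'→5' and synthesizes mRNA 5'→3' by base-pairing (A→U, T→A, G↔C). The complement of the template is TGGCCGAATGTAGCGATCTACGGCGATCATCCAT; antiparallel, so 5'→3' the coding strand is TACCTACTAGCGGCATCTAGCGATGTAAGCCGGT. Replace T with U for the mRNA.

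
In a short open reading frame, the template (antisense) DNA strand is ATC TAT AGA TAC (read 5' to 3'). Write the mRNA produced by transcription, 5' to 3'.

5'-GUAUCUAUAGAU-3'

RNA polymerase reads the template 3'→5' and synthesizes mRNA 5'→3' by base-pairing (A→U, T→A, G↔C). The complement of the template is TAGATATCTATG; antiparallel, so 5'→3' the coding strand is GTATCTATAGAT. Replace T with U for the mRNA.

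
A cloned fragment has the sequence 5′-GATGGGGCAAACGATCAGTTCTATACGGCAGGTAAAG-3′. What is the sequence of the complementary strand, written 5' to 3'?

Pairing A↔T and G↔C gives CTACCCCGTTTGCTAGTCAAGATATGCCGTCCATTTC, running 3'→5'. Reverse for the 5'→3' convention.

5'-CTTTACCTGCCGTATAGAACTGATCGTTTGCCCCATC-3'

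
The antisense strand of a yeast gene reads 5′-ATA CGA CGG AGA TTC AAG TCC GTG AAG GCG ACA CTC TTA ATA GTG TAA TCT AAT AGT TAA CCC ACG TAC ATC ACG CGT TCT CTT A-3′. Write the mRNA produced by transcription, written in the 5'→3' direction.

5'-UAAGAGAACGCGUGAUGUACGUGGGUUAACUAUUAGAUUACACUAUUAAGAGUGUCGCCUUCACGGACUUGAAUCUCCGUCGUAU-3'

RNA polymerase reads the template 3'→5' and synthesizes mRNA 5'→3' by base-pairing (A→U, T→A, G↔C). The complement of the template is TATGCTGCCTCTAAGTTCAGGCACTTCCGCTGTGAGAATTATCACATTAGATTATCAATTGGGTGCATGTAGTGCGCAAGAGAAT; antiparallel, so 5'→3' the coding strand is TAAGAGAACGCGTGATGTACGTGGGTTAACTATTAGATTACACTATTAAGAGTGTCGCCTTCACGGACTTGAATCTCCGTCGTAT. Replace T with U for the mRNA.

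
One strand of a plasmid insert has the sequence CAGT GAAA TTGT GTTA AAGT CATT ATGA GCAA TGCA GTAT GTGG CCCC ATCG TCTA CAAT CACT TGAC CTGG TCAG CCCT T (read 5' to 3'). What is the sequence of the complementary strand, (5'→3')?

5′-AAGGGCTGACCAGGTCAAGTGATTGTAGACGATGGGGCCACATACTGCATTGCTCATAATGACTTTAACACAATTTCACTG-3′

Pairing A↔T and G↔C gives GTCACTTTAACACAATTTCAGTAATACTCGTTACGTCATACACCGGGGTAGCAGATGTTAGTGAACTGGACCAGTCGGGAA, running 3'→5'. Reverse for the 5'→3' convention.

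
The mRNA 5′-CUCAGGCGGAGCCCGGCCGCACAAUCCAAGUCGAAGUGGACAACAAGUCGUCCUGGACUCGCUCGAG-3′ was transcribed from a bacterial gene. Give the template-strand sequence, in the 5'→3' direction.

Replace U with T to get the coding DNA strand: CTCAGGCGGAGCCCGGCCGCACAATCCAAGTCGAAGTGGACAACAAGTCGTCCTGGACTCGCTCGAG. The template strand is its reverse complement (complement GAGTCCGCCTCGGGCCGGCGTGTTAGGTTCAGCTTCACCTGTTGTTCAGCAGGACCTGAGCGAGCTC, then reverse).

5′-CTCGAGCGAGTCCAGGACGACTTGTTGTCCACTTCGACTTGGATTGTGCGGCCGGGCTCCGCCTGAG-3′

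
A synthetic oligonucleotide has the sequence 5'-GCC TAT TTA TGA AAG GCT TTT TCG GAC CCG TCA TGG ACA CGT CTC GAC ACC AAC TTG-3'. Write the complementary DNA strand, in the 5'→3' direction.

Pairing A↔T and G↔C gives CGGATAAATACTTTCCGAAAAAGCCTGGGCAGTACCTGTGCAGAGCTGTGGTTGAAC, running 3'→5'. Reverse for the 5'→3' convention.

5'-CAAGTTGGTGTCGAGACGTGTCCATGACGGGTCCGAAAAAGCCTTTCATAAATAGGC-3'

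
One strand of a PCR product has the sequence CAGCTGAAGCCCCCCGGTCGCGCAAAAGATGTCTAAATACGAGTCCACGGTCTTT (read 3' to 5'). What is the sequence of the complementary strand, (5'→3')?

The strand is given 3'→5', so its complement runs 5'→3' in the same left-to-right order: pair each base A↔T, G↔C.

5'-GTCGACTTCGGGGGGCCAGCGCGTTTTCTACAGATTTATGCTCAGGTGCCAGAAA-3'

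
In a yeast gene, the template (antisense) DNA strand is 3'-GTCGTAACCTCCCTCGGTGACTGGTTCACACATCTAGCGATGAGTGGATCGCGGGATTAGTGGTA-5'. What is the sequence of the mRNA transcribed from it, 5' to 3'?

Reading the template 3'→5' as shown, RNA polymerase pairs each base (A→U, T→A, G↔C) to build mRNA 5'→3' directly.

5'-CAGCAUUGGAGGGAGCCACUGACCAAGUGUGUAGAUCGCUACUCACCUAGCGCCCUAAUCACCAU-3'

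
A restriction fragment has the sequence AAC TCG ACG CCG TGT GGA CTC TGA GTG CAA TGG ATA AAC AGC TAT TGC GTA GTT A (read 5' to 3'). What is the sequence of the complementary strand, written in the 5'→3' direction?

The complement of AACTCGACGCCGTGTGGACTCTGAGTGCAATGGATAAACAGCTATTGCGTAGTTA is TTGAGCTGCGGCACACCTGAGACTCACGTTACCTATTTGTCGATAACGCATCAAT (A↔T, G↔C). DNA strands are antiparallel, so the complementary strand runs 3'→5'; reversing gives the 5'→3' form.

5'-TAACTACGCAATAGCTGTTTATCCATTGCACTCAGAGTCCACACGGCGTCGAGTT-3'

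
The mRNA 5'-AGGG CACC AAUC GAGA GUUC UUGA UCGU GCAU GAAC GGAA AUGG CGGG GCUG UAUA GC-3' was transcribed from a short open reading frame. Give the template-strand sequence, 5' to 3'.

Replace U with T to get the coding DNA strand: AGGGCACCAATCGAGAGTTCTTGATCGTGCATGAACGGAAATGGCGGGGCTGTATAGC. The template strand is its reverse complement (complement TCCCGTGGTTAGCTCTCAAGAACTAGCACGTACTTGCCTTTACCGCCCCGACATATCG, then reverse).

5'-GCTATACAGCCCCGCCATTTCCGTTCATGCACGATCAAGAACTCTCGATTGGTGCCCT-3'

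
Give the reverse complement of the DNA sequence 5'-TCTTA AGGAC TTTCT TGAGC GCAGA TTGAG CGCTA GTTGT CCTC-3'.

Complement each base (A↔T, G↔C): AGAATTCCTGAAAGAACTCGCGTCTAACTCGCGATCAACAGGAG. Then reverse.

5'-GAGGACAACTAGCGCTCAATCTGCGCTCAAGAAAGTCCTTAAGA-3'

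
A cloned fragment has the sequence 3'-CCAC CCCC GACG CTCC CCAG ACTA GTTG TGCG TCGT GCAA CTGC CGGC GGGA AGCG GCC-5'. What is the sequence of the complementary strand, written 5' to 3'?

The strand is given 3'→5', so its complement runs 5'→3' in the same left-to-right order: pair each base A↔T, G↔C.

5'-GGTGGGGGCTGCGAGGGGTCTGATCAACACGCAGCACGTTGACGGCCGCCCTTCGCCGG-3'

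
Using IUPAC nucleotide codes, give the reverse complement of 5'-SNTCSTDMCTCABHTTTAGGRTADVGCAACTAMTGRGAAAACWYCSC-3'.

Standard pairs A↔T, G↔C; ambiguity codes pair R↔Y, M↔K, W↔W, S↔S, B↔V, D↔H, N↔N. Complement (SNAGSAHKGAGTVDAAATCCYATHBCGTTGATKACYCTTTTGWRGSG), then reverse for 5'→3'.

5'-GSGRWGTTTTCYCAKTAGTTGCBHTAYCCTAAADVTGAGKHASGANS-3'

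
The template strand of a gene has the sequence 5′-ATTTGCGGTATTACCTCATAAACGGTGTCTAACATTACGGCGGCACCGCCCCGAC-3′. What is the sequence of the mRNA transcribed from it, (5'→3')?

5'-GUCGGGGCGGUGCCGCCGUAAUGUUAGACACCGUUUAUGAGGUAAUACCGCAAAU-3'

The mRNA has the sequence of the coding strand (reverse complement of the template) with T→U. Reverse complement of ATTTGCGGTATTACCTCATAAACGGTGTCTAACATTACGGCGGCACCGCCCCGAC is GTCGGGGCGGTGCCGCCGTAATGTTAGACACCGTTTATGAGGTAATACCGCAAAT; then T→U.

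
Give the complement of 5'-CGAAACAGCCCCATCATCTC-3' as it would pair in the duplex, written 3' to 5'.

3′-GCTTTGTCGGGGTAGTAGAG-5′

Base-pairing A↔T, G↔C gives the complement. The complementary strand is antiparallel, so paired with a 5'→3' strand it runs 3'→5'.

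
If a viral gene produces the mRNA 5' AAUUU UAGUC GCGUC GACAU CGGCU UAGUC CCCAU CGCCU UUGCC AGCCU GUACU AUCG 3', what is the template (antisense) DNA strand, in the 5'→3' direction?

Replace U with T to get the coding DNA strand: AATTTTAGTCGCGTCGACATCGGCTTAGTCCCCATCGCCTTTGCCAGCCTGTACTATCG. The template strand is its reverse complement (complement TTAAAATCAGCGCAGCTGTAGCCGAATCAGGGGTAGCGGAAACGGTCGGACATGATAGC, then reverse).

5'-CGATAGTACAGGCTGGCAAAGGCGATGGGGACTAAGCCGATGTCGACGCGACTAAAATT-3'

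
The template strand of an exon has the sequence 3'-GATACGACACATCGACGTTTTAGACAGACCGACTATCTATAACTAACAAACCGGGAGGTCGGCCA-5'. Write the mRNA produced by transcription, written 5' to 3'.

Reading the template 3'→5' as shown, RNA polymerase pairs each base (A→U, T→A, G↔C) to build mRNA 5'→3' directly.

5′-CUAUGCUGUGUAGCUGCAAAAUCUGUCUGGCUGAUAGAUAUUGAUUGUUUGGCCCUCCAGCCGGU-3′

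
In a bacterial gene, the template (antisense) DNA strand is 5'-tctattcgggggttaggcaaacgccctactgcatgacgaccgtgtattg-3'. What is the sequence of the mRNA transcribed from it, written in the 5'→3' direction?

5'-CAAUACACGGUCGUCAUGCAGUAGGGCGUUUGCCUAACCCCCGAAUAGA-3'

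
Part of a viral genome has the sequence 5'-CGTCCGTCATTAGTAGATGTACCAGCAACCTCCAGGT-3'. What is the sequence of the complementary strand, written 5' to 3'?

5'-ACCTGGAGGTTGCTGGTACATCTACTAATGACGGACG-3'

Pairing A↔T and G↔C gives GCAGGCAGTAATCATCTACATGGTCGTTGGAGGTCCA, running 3'→5'. Reverse for the 5'→3' convention.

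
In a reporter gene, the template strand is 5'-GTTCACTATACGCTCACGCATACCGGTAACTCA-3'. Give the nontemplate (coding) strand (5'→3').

5'-TGAGTTACCGGTATGCGTGAGCGTATAGTGAAC-3'

The coding strand is complementary and antiparallel to the template: take the complement (A↔T, G↔C) and reverse.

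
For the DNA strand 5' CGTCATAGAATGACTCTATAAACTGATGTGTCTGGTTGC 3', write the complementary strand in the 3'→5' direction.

3'-GCAGTATCTTACTGAGATATTTGACTACACAGACCAACG-5'

Base-pairing A↔T, G↔C gives the complement. The complementary strand is antiparallel, so paired with a 5'→3' strand it runs 3'→5'.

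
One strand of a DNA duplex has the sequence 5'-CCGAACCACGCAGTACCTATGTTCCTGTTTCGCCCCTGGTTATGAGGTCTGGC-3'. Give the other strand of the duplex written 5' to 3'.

Pairing A↔T and G↔C gives GGCTTGGTGCGTCATGGATACAAGGACAAAGCGGGGACCAATACTCCAGACCG, running 3'→5'. Reverse for the 5'→3' convention.

5'-GCCAGACCTCATAACCAGGGGCGAAACAGGAACATAGGTACTGCGTGGTTCGG-3'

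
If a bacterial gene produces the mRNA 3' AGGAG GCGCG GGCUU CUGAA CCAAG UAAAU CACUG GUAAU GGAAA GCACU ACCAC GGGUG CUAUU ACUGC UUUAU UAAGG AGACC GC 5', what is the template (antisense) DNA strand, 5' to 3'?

5'-TCCTCCGCGCCCGAAGACTTGGTTCATTTAGTGACCATTACCTTTCGTGATGGTGCCCACGATAATGACGAAATAATTCCTCTGGCG-3'

Written 5'→3' the mRNA is CGCCAGAGGAAUUAUUUCGUCAUUAUCGUGGGCACCAUCACGAAAGGUAAUGGUCACUAAAUGAACCAAGUCUUCGGGCGCGGAGGA, so the coding DNA strand is CGCCAGAGGAATTATTTCGTCATTATCGTGGGCACCATCACGAAAGGTAATGGTCACTAAATGAACCAAGTCTTCGGGCGCGGAGGA. The template is its reverse complement.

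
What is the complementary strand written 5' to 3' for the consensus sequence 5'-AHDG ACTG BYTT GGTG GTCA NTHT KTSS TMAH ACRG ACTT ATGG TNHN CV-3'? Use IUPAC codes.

Standard pairs A↔T, G↔C; ambiguity codes pair R↔Y, M↔K, S↔S, B↔V, D↔H, N↔N. Complement (TDHCTGACVRAACCACCAGTNADAMASSAKTDTGYCTGAATACCANDNGB), then reverse for 5'→3'.

5'-BGNDNACCATAAGTCYGTDTKASSAMADANTGACCACCAARVCAGTCHDT-3'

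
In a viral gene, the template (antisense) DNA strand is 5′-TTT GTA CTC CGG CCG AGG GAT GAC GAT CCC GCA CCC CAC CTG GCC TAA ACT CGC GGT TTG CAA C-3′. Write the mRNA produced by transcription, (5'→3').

5'-GUUGCAAACCGCGAGUUUAGGCCAGGUGGGGUGCGGGAUCGUCAUCCCUCGGCCGGAGUACAAA-3'

The mRNA has the sequence of the coding strand (reverse complement of the template) with T→U. Reverse complement of TTTGTACTCCGGCCGAGGGATGACGATCCCGCACCCCACCTGGCCTAAACTCGCGGTTTGCAAC is GTTGCAAACCGCGAGTTTAGGCCAGGTGGGGTGCGGGATCGTCATCCCTCGGCCGGAGTACAAA; then T→U.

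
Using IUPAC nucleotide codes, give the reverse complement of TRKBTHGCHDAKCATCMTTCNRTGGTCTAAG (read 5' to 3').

Standard pairs A↔T, G↔C; ambiguity codes pair R↔Y, M↔K, B↔V, D↔H, N↔N. Complement (AYMVADCGDHTMGTAGKAAGNYACCAGATTC), then reverse for 5'→3'.

5′-CTTAGACCAYNGAAKGATGMTHDGCDAVMYA-3′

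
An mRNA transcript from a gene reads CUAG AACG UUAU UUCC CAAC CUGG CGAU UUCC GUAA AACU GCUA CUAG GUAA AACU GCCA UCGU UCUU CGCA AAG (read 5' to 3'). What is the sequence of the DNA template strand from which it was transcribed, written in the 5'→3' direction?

Replace U with T to get the coding DNA strand: CTAGAACGTTATTTCCCAACCTGGCGATTTCCGTAAAACTGCTACTAGGTAAAACTGCCATCGTTCTTCGCAAAG. The template strand is its reverse complement (complement GATCTTGCAATAAAGGGTTGGACCGCTAAAGGCATTTTGACGATGATCCATTTTGACGGTAGCAAGAAGCGTTTC, then reverse).

5'-CTTTGCGAAGAACGATGGCAGTTTTACCTAGTAGCAGTTTTACGGAAATCGCCAGGTTGGGAAATAACGTTCTAG-3'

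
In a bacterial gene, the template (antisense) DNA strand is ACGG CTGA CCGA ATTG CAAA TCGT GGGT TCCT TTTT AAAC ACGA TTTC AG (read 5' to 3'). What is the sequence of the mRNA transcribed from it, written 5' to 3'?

RNA polymerase reads the template 3'→5' and synthesizes mRNA 5'→3' by base-pairing (A→U, T→A, G↔C). The complement of the template is TGCCGACTGGCTTAACGTTTAGCACCCAAGGAAAAATTTGTGCTAAAGTC; antiparallel, so 5'→3' the coding strand is CTGAAATCGTGTTTAAAAAGGAACCCACGATTTGCAATTCGGTCAGCCGT. Replace T with U for the mRNA.

5'-CUGAAAUCGUGUUUAAAAAGGAACCCACGAUUUGCAAUUCGGUCAGCCGU-3'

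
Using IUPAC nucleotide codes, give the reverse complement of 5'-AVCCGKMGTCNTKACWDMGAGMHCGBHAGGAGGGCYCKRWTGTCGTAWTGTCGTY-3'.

Standard pairs A↔T, G↔C; ambiguity codes pair R↔Y, M↔K, W↔W, B↔V, D↔H, N↔N. Complement (TBGGCMKCAGNAMTGWHKCTCKDGCVDTCCTCCCGRGMYWACAGCATWACAGCAR), then reverse for 5'→3'.

5'-RACGACAWTACGACAWYMGRGCCCTCCTDVCGDKCTCKHWGTMANGACKMCGGBT-3'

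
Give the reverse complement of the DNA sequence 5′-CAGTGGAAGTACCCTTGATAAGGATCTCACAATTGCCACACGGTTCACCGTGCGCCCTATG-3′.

Complement each base (A↔T, G↔C): GTCACCTTCATGGGAACTATTCCTAGAGTGTTAACGGTGTGCCAAGTGGCACGCGGGATAC. Then reverse.

5'-CATAGGGCGCACGGTGAACCGTGTGGCAATTGTGAGATCCTTATCAAGGGTACTTCCACTG-3'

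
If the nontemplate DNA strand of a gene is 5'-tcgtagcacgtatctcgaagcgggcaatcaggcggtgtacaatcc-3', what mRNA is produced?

mRNA has the coding-strand sequence with U in place of T.

5'-UCGUAGCACGUAUCUCGAAGCGGGCAAUCAGGCGGUGUACAAUCC-3'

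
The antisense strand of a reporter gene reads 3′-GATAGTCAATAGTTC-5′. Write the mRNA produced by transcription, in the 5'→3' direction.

5'-CUAUCAGUUAUCAAG-3'

Reading the template 3'→5' as shown, RNA polymerase pairs each base (A→U, T→A, G↔C) to build mRNA 5'→3' directly.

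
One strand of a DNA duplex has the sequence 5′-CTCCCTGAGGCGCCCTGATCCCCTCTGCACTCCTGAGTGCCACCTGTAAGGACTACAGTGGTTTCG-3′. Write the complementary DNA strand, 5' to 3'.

Pairing A↔T and G↔C gives GAGGGACTCCGCGGGACTAGGGGAGACGTGAGGACTCACGGTGGACATTCCTGATGTCACCAAAGC, running 3'→5'. Reverse for the 5'→3' convention.

5'-CGAAACCACTGTAGTCCTTACAGGTGGCACTCAGGAGTGCAGAGGGGATCAGGGCGCCTCAGGGAG-3'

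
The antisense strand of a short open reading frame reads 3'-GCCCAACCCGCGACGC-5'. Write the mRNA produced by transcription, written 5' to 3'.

5′-CGGGUUGGGCGCUGCG-3′

Reading the template 3'→5' as shown, RNA polymerase pairs each base (A→U, T→A, G↔C) to build mRNA 5'→3' directly.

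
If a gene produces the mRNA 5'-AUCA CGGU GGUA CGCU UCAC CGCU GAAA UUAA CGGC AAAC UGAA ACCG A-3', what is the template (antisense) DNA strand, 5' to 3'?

5'-TCGGTTTCAGTTTGCCGTTAATTTCAGCGGTGAAGCGTACCACCGTGAT-3'

Replace U with T to get the coding DNA strand: ATCACGGTGGTACGCTTCACCGCTGAAATTAACGGCAAACTGAAACCGA. The template strand is its reverse complement (complement TAGTGCCACCATGCGAAGTGGCGACTTTAATTGCCGTTTGACTTTGGCT, then reverse).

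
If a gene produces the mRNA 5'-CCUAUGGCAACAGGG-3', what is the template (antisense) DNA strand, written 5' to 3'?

Replace U with T to get the coding DNA strand: CCTATGGCAACAGGG. The template strand is its reverse complement (complement GGATACCGTTGTCCC, then reverse).

5′-CCCTGTTGCCATAGG-3′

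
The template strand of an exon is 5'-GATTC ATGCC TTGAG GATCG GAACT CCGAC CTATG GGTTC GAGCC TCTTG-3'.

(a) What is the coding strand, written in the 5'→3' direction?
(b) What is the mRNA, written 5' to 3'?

(a) 5'-CAAGAGGCTCGAACCCATAGGTCGGAGTTCCGATCCTCAAGGCATGAATC-3'
(b) 5'-CAAGAGGCUCGAACCCAUAGGUCGGAGUUCCGAUCCUCAAGGCAUGAAUC-3'

(a) The coding strand is the reverse complement of the template: complement CTAAGTACGGAACTCCTAGCCTTGAGGCTGGATACCCAAGCTCGGAGAAC, then reverse.
(b) mRNA has the coding-strand sequence with T→U.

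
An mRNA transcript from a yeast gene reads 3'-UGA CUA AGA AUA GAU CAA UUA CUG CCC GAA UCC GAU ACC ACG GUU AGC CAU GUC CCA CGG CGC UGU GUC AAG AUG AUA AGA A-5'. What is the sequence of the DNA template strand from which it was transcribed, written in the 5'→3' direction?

5'-ACTGATTCTTATCTAGTTAATGACGGGCTTAGGCTATGGTGCCAATCGGTACAGGGTGCCGCGACACAGTTCTACTATTCTT-3'

Written 5'→3' the mRNA is AAGAAUAGUAGAACUGUGUCGCGGCACCCUGUACCGAUUGGCACCAUAGCCUAAGCCCGUCAUUAACUAGAUAAGAAUCAGU, so the coding DNA strand is AAGAATAGTAGAACTGTGTCGCGGCACCCTGTACCGATTGGCACCATAGCCTAAGCCCGTCATTAACTAGATAAGAATCAGT. The template is its reverse complement.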